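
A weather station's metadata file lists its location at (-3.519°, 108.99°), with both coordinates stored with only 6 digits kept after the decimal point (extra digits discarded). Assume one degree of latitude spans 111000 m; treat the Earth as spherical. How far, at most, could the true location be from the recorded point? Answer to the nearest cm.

Truncating at 6 decimal places can drop up to a full unit in the last place, so each coordinate may be off by as much as 1e-06°.
North–south component: 1e-06° × 111000 = 0.111 m.
Longitude error → 1e-06 × 111000 × cos 3.519° = 1e-06 × 111000 × 0.9981 ≈ 0.110791 m.
Worst case both components are at the extreme and orthogonal: √(0.111² + 0.110791²) ≈ 0.15683 m.
That is 0.15683 m = 15.683 cm.

16 cm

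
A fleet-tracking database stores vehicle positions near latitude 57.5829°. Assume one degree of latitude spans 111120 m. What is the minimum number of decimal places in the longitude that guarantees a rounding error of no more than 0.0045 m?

At 57.5829° one degree of longitude covers 111120 × cos 57.5829° ≈ 111120 × 0.5361 ≈ 59569.1 m.
N decimal places → at most half a unit in the last place, 0.5 × 10⁻ᴺ° = 59569.1/2 × 10⁻ᴺ m.
Setting 29784.5 × 10⁻ᴺ ≤ 0.0045 gives 10ᴺ ≥ 6.619e+06, i.e. N ≥ 6.82.
So 7 decimal places suffice (0.00298 m); 6 would allow up to 0.0298 m.

7 decimal places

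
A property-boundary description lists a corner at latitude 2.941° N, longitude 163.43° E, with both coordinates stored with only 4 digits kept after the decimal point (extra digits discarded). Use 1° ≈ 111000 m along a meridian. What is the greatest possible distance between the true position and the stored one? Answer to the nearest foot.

51 feet

Truncating at 4 decimal places can drop up to a full unit in the last place, so each coordinate may be off by as much as 0.0001°.
N–S: 0.0001° × 111000 m/° = 11.1 m.
Longitude error → 0.0001 × 111000 × cos 2.941° = 0.0001 × 111000 × 0.9987 ≈ 11.0854 m.
Combining orthogonally: (11.1² + 11.0854²)^½ ≈ 15.6874 m.
In feet: 15.6874 m ÷ 0.3048 ≈ 51.468 ft.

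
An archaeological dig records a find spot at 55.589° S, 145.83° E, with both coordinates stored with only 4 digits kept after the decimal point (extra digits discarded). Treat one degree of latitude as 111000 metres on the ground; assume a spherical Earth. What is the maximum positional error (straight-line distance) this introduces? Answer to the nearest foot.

42 feet

Truncating at 4 decimal places can drop up to a full unit in the last place, so each coordinate may be off by as much as 0.0001°.
N–S: 0.0001° × 111000 m/° = 11.1 m.
Longitude error → 0.0001 × 111000 × cos 55.589° = 0.0001 × 111000 × 0.5651 ≈ 6.27289 m.
The two errors are perpendicular, so the maximum displacement is √(11.1² + 6.27289²) ≈ 12.7499 m.
In feet: 12.7499 m ÷ 0.3048 ≈ 41.83 ft.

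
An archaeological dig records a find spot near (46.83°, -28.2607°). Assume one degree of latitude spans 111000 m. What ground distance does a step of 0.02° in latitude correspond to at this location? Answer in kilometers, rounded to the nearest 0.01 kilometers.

Along a meridian 0.02° is 0.02 × 111000 = 2220 m.
That is 2220 m = 2.22 km.

2.22 kilometers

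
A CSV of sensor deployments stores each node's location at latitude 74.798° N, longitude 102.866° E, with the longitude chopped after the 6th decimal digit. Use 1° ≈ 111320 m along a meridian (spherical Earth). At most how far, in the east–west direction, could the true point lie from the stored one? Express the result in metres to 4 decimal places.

0.0292 metres

Truncating at 6 decimal places can drop up to a full unit in the last place, so the longitude may be off by as much as 1e-06°.
One degree of longitude at 74.798° is 111320 × cos 74.798° ≈ 111320 × 0.2622 = 29190.6 m.
Maximum E–W displacement: 1e-06 × 29190.6 = 0.0291906 m.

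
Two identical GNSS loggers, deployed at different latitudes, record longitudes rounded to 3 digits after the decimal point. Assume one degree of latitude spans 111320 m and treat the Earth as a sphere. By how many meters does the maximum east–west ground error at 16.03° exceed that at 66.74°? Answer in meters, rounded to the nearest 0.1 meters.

Rounding to 3 decimal places leaves the longitude within ±0.0005° of the true value.
At 16.03°: 0.0005° × 111320 × cos 16.03° = 0.0005 × 111320 × 0.9611 ≈ 53.496 m.
At 66.74°: 0.0005° × 111320 × cos 66.74° = 0.0005 × 111320 × 0.3949 ≈ 21.98 m.
Difference: 53.496 − 21.98 = 31.515 m.

31.5 meters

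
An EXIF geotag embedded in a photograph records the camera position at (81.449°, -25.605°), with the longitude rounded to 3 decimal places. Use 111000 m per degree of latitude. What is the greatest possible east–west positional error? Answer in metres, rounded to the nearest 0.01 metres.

8.25 metres

Rounding to 3 decimal places leaves the longitude within ±0.0005° of the true value.
Parallels shrink by cos φ, so at 81.449° a degree of longitude is 111000 × 0.1487 ≈ 16504.6 m.
Maximum E–W displacement: 0.0005 × 16504.6 = 8.25228 m.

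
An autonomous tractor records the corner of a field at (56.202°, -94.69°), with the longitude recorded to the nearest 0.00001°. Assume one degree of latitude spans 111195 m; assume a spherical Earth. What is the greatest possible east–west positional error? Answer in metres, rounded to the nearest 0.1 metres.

0.3 metres

Rounding to 5 decimal places leaves the longitude within ±5e-06° of the true value.
Parallels shrink by cos φ, so at 56.202° a degree of longitude is 111195 × 0.5563 ≈ 61854.1 m.
So at most 5e-06° × 61854.1 ≈ 0.30927 m east–west.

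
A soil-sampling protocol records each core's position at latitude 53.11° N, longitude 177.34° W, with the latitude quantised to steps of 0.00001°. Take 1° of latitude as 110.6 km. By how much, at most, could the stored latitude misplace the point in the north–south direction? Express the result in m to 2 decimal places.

0.55 m

With a 0.00001° grid the true value lies within half a step, ±0.00001°/2 = ±5e-06°, of the stored one.
North–south distance: 5e-06° × 110600 m/° = 0.553 m.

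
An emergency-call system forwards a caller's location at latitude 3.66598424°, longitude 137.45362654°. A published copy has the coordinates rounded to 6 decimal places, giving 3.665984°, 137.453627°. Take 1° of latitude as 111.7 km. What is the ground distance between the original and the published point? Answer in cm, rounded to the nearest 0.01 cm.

5.79 cm

Δlat = 3.66598424 − 3.665984 = +0.00000024°; Δlon = 137.45362654 − 137.453627 = -0.00000046°.
North–south shift: 0.00000024 × 111700 = 0.026808 m.
East–west at this latitude: -0.00000046° × 111700 × cos 3.66598° ≈ -0.00000046 × 111471 = -0.0512769 m.
Distance: √(0.026808² + 0.0512769²) ≈ 0.0578618 m.
That is 0.0578618 m = 5.7862 cm.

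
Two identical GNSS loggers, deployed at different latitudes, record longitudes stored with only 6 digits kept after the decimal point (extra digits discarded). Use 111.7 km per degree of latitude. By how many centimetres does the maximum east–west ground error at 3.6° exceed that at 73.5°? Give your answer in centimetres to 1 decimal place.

Truncating at 6 decimal places can drop up to a full unit in the last place, so the longitude may be off by as much as 1e-06°.
At 3.6°: 1e-06° × 111700 × cos 3.6° = 1e-06 × 111700 × 0.9980 ≈ 0.11148 m.
Error at 73.5° = 1e-06° × 111700 × cos 73.5° ≈ 0.1117 × 0.2840 = 0.031725 m.
So the lower-latitude error exceeds the higher by 0.11148 − 0.031725 = 0.079755 m.
That is 0.0797551 m = 7.9755 cm.

8.0 centimetres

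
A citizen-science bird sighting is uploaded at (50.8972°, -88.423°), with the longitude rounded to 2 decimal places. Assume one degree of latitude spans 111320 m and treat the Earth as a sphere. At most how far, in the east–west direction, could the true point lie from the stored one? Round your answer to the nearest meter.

351 meters

Rounding to 2 decimal places leaves the longitude within ±0.005° of the true value.
One degree of longitude at 50.8972° is 111320 × cos 50.8972° ≈ 111320 × 0.6307 = 70211.1 m.
So at most 0.005° × 70211.1 ≈ 351.055 m east–west.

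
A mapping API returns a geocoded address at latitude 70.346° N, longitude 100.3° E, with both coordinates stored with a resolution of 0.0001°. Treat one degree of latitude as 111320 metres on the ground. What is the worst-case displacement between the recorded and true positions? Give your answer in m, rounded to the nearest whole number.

With a 0.0001° grid the true value lies within half a step, ±0.0001°/2 = ±5e-05°, of the stored one.
Latitude error → 5e-05 × 111320 = 5.566 m along the meridian.
E–W at 70.346°: 5e-05° × 111320 × cos 70.346° = 5e-05 × 111320 × 0.3363 ≈ 1.87206 m.
Combining orthogonally: (5.566² + 1.87206²)^½ ≈ 5.87239 m.

6 m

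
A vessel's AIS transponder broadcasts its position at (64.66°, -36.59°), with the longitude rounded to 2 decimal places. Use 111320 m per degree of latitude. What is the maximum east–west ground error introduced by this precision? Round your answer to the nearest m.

Rounding to 2 decimal places leaves the longitude within ±0.005° of the true value.
Parallels shrink by cos φ, so at 64.66° a degree of longitude is 111320 × 0.4280 ≈ 47643.7 m.
So at most 0.005° × 47643.7 ≈ 238.219 m east–west.

238 m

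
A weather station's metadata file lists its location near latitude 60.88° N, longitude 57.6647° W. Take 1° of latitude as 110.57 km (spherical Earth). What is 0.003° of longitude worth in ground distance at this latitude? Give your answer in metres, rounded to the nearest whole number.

One degree of longitude here spans 110570 × cos 60.88° = 110570 × 0.4866 ≈ 53807.8 m; 0.003° of that is 161.423 m.

161 metres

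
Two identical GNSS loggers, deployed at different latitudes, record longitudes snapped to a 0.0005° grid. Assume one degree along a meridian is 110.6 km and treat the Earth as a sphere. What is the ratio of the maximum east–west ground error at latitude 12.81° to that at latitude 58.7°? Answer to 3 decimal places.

1.877

With a 0.0005° grid the true value lies within half a step, ±0.0005°/2 = ±0.00025°, of the stored one.
At 12.81°: 0.00025° × 110600 × cos 12.81° = 0.00025 × 110600 × 0.9751 ≈ 26.962 m.
Error at 58.7° = 0.00025° × 110600 × cos 58.7° ≈ 27.65 × 0.5195 = 14.365 m.
Ratio: 26.962 / 14.365 = cos 12.81° / cos 58.7° ≈ 1.8769.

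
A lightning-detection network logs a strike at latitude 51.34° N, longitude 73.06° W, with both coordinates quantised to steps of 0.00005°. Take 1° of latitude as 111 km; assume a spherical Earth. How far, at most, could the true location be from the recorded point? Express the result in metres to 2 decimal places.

With a 0.00005° grid the true value lies within half a step, ±0.00005°/2 = ±2.5e-05°, of the stored one.
North–south component: 2.5e-05° × 111000 = 2.775 m.
E–W at 51.34°: 2.5e-05° × 111000 × cos 51.34° = 2.5e-05 × 111000 × 0.6247 ≈ 1.73354 m.
The two errors are perpendicular, so the maximum displacement is √(2.775² + 1.73354²) ≈ 3.27197 m.

3.27 metres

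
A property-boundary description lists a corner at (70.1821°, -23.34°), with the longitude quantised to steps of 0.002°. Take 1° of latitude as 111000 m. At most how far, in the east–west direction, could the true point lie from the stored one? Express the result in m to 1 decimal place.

With a 0.002° grid the true value lies within half a step, ±0.002°/2 = ±0.001°, of the stored one.
One degree of longitude at 70.1821° is 111000 × cos 70.1821° ≈ 111000 × 0.3390 = 37632.5 m.
Maximum E–W displacement: 0.001 × 37632.5 = 37.6325 m.

37.6 m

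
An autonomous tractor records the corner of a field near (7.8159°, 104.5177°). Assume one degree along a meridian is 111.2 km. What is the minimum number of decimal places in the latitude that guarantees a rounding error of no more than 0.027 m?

7

One degree of latitude covers 111200 m.
N decimal places → at most half a unit in the last place, 0.5 × 10⁻ᴺ° = 111200/2 × 10⁻ᴺ m.
Setting 55600 × 10⁻ᴺ ≤ 0.027 gives 10ᴺ ≥ 2.059e+06, i.e. N ≥ 6.31.
At 6 places the error can reach 0.0556 m, but 7 places keeps it to 0.00556 m.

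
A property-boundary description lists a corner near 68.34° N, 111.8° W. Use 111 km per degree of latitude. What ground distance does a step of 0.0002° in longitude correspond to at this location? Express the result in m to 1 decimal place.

0.0002° of longitude at 68.34° is 0.0002 × 111000 × cos 68.34° ≈ 0.0002 × 40969.9 = 8.19398 m.

8.2 m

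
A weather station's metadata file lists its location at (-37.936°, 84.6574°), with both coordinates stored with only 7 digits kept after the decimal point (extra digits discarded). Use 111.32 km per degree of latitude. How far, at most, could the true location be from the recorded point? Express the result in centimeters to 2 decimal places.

Truncating at 7 decimal places can drop up to a full unit in the last place, so each coordinate may be off by as much as 1e-07°.
North–south component: 1e-07° × 111320 = 0.011132 m.
E–W at 37.936°: 1e-07° × 111320 × cos 37.936° = 1e-07 × 111320 × 0.7887 ≈ 0.00877979 m.
The two errors are perpendicular, so the maximum displacement is √(0.011132² + 0.00877979²) ≈ 0.0141777 m.
That is 0.0141777 m = 1.4178 cm.

1.42 centimeters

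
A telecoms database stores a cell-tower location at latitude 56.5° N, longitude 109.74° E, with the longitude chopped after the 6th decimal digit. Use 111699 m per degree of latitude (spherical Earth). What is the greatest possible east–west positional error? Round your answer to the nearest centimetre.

6 centimetres

Truncating at 6 decimal places can drop up to a full unit in the last place, so the longitude may be off by as much as 1e-06°.
At latitude 56.5° a degree of longitude spans 111699 m × cos 56.5° = 111699 × 0.5519 ≈ 61650.8 m.
So at most 1e-06° × 61650.8 ≈ 0.0616508 m east–west.
That is 0.0616508 m = 6.1651 cm.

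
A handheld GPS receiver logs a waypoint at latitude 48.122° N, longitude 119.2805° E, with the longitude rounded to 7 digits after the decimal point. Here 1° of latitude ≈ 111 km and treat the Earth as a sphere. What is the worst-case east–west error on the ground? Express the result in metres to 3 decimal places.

Rounding to 7 decimal places leaves the longitude within ±5e-08° of the true value.
Parallels shrink by cos φ, so at 48.122° a degree of longitude is 111000 × 0.6675 ≈ 74097.7 m.
East–west error: 5e-08° × 74097.7 m/° ≈ 0.00370488 m.

0.004 metres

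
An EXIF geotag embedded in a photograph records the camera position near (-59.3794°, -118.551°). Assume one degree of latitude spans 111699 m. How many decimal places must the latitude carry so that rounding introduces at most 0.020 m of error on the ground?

One degree of latitude covers 111699 m.
Rounding to N decimal places gives at most 0.5 × 10⁻ᴺ degrees of error, i.e. 0.5 × 10⁻ᴺ × 111699 m.
Need 0.5 × 111699 × 10⁻ᴺ ≤ 0.020 → 10⁻ᴺ ≤ 3.581e-07, so N ≥ 6.45.
At 6 places the error can reach 0.0558 m, but 7 places keeps it to 0.00558 m.

7 decimal places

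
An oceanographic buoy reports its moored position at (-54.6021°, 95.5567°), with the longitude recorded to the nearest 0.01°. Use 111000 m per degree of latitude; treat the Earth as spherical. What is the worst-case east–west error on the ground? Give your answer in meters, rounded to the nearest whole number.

Rounding to 2 decimal places leaves the longitude within ±0.005° of the true value.
One degree of longitude at 54.6021° is 111000 × cos 54.6021° ≈ 111000 × 0.5793 = 64296.9 m.
So at most 0.005° × 64296.9 ≈ 321.484 m east–west.

321 meters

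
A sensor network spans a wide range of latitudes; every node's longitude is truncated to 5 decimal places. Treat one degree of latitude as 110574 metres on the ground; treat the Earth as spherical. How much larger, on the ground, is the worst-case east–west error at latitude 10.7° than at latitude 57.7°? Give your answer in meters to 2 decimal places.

Truncating at 5 decimal places can drop up to a full unit in the last place, so the longitude may be off by as much as 1e-05°.
Error at 10.7° = 1e-05° × 110574 × cos 10.7° ≈ 1.1057 × 0.9826 = 1.0865 m.
At 57.7°: 1e-05° × 110574 × cos 57.7° = 1e-05 × 110574 × 0.5344 ≈ 0.59085 m.
Difference: 1.0865 − 0.59085 = 0.49566 m.

0.50 meters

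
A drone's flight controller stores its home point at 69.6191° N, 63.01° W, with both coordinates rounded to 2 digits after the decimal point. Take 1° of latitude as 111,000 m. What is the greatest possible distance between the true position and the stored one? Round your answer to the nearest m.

Rounding to 2 decimal places leaves each coordinate within ±0.005° of the true value.
Latitude error → 0.005 × 111000 = 555 m along the meridian.
E–W at 69.6191°: 0.005° × 111000 × cos 69.6191° = 0.005 × 111000 × 0.3483 ≈ 193.284 m.
Worst case both components are at the extreme and orthogonal: √(555² + 193.284²) ≈ 587.694 m.

588 m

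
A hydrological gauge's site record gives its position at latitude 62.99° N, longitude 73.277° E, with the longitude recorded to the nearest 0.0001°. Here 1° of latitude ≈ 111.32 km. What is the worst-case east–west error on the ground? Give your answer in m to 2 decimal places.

2.53 m

Rounding to 4 decimal places leaves the longitude within ±5e-05° of the true value.
Parallels shrink by cos φ, so at 62.99° a degree of longitude is 111320 × 0.4541 ≈ 50555.5 m.
So at most 5e-05° × 50555.5 ≈ 2.52778 m east–west.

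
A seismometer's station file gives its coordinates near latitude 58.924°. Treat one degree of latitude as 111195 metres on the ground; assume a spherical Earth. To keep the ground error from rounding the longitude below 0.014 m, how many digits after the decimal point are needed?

At 58.924° one degree of longitude covers 111195 × cos 58.924° ≈ 111195 × 0.5162 ≈ 57396 m.
N decimal places → at most half a unit in the last place, 0.5 × 10⁻ᴺ° = 57396/2 × 10⁻ᴺ m.
Need 0.5 × 57396 × 10⁻ᴺ ≤ 0.014 → 10⁻ᴺ ≤ 4.878e-07, so N ≥ 6.31.
N = 6 would give 0.0287 m (too coarse); N = 7 gives 0.00287 m ≤ 0.014 m.

7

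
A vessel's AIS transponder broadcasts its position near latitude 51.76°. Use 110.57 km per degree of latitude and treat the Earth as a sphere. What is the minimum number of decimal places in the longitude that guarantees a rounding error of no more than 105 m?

At 51.76° one degree of longitude covers 110570 × cos 51.76° ≈ 110570 × 0.6190 ≈ 68438.1 m.
N decimal places → at most half a unit in the last place, 0.5 × 10⁻ᴺ° = 68438.1/2 × 10⁻ᴺ m.
Setting 34219 × 10⁻ᴺ ≤ 105 gives 10ᴺ ≥ 325.9, i.e. N ≥ 2.51.
N = 2 would give 342 m (too coarse); N = 3 gives 34.2 m ≤ 105 m.

3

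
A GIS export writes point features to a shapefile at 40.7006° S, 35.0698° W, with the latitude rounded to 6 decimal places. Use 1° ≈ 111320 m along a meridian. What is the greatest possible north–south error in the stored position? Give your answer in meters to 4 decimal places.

Rounding to 6 decimal places leaves the latitude within ±5e-07° of the true value.
So the N–S error is at most 5e-07 × 111320 = 0.05566 m.

0.0557 meters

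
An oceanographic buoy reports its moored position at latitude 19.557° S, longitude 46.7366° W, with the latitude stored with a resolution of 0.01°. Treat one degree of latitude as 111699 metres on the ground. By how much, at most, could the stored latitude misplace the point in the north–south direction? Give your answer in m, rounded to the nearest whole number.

558 m

With a 0.01° grid the true value lies within half a step, ±0.01°/2 = ±0.005°, of the stored one.
So the N–S error is at most 0.005 × 111699 = 558.495 m.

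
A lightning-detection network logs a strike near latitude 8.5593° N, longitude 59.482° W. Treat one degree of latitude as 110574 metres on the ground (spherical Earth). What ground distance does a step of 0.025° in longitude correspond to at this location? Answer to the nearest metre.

0.025° of longitude at 8.5593° is 0.025 × 110574 × cos 8.5593° ≈ 0.025 × 109342 = 2733.56 m.

2734 metres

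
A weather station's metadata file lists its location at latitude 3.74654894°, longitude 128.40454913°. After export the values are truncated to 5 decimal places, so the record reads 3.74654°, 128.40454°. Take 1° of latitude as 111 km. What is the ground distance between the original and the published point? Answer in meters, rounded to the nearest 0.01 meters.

1.42 meters

The latitude changed by +0.00000894° and the longitude by +0.00000913°.
North–south shift: 0.00000894 × 111000 = 0.99234 m.
East–west at this latitude: 0.00000913° × 111000 × cos 3.74654° ≈ 0.00000913 × 110763 = 1.01126 m.
Hypotenuse of the two orthogonal shifts: √(0.99234² + 1.01126²) = 1.41683 m.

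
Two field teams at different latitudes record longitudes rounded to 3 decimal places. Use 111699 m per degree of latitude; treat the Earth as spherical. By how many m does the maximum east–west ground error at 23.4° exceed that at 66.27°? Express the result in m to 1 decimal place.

28.8 m

Rounding to 3 decimal places leaves the longitude within ±0.0005° of the true value.
Error at 23.4° = 0.0005° × 111699 × cos 23.4° ≈ 55.849 × 0.9178 = 51.256 m.
Error at 66.27° = 0.0005° × 111699 × cos 66.27° ≈ 55.849 × 0.4024 = 22.475 m.
Difference: 51.256 − 22.475 = 28.781 m.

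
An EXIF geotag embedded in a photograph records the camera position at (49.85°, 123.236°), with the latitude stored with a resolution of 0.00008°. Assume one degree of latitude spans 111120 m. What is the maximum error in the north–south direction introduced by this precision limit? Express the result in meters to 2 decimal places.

With a 0.00008° grid the true value lies within half a step, ±0.00008°/2 = ±4e-05°, of the stored one.
Along the meridian that is 4e-05° × 111120 m/° = 4.4448 m.

4.44 meters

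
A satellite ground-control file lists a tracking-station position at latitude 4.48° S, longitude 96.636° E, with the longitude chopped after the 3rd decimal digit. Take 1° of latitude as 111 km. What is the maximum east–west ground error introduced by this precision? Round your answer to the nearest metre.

111 metres

Truncating at 3 decimal places can drop up to a full unit in the last place, so the longitude may be off by as much as 0.001°.
One degree of longitude at 4.48° is 111000 × cos 4.48° ≈ 111000 × 0.9969 = 110661 m.
So at most 0.001° × 110661 ≈ 110.661 m east–west.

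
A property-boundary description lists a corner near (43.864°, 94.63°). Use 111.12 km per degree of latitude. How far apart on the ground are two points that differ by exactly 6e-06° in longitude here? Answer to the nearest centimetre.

One degree of longitude here spans 111120 × cos 43.864° = 111120 × 0.7210 ≈ 80116 m; 6e-06° of that is 0.480696 m.
That is 0.480696 m = 48.07 cm.

48 centimetres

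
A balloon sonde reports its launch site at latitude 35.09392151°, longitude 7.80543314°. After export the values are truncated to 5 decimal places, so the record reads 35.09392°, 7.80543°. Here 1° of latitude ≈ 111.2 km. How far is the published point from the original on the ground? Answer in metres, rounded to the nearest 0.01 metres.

0.33 metres

The latitude changed by +0.00000151° and the longitude by +0.00000314°.
North–south shift: 0.00000151 × 111200 = 0.167912 m.
East–west at this latitude: 0.00000314° × 111200 × cos 35.0939° ≈ 0.00000314 × 90985 = 0.285693 m.
Combined displacement = (0.167912² + 0.285693²)^½ ≈ 0.331383 m.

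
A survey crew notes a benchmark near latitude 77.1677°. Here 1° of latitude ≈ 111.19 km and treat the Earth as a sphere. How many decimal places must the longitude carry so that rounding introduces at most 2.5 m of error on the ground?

At 77.1677° one degree of longitude covers 111190 × cos 77.1677° ≈ 111190 × 0.2221 ≈ 24695.1 m.
N decimal places → at most half a unit in the last place, 0.5 × 10⁻ᴺ° = 24695.1/2 × 10⁻ᴺ m.
Setting 12347.5 × 10⁻ᴺ ≤ 2.5 gives 10ᴺ ≥ 4939, i.e. N ≥ 3.69.
At 3 places the error can reach 12.3 m, but 4 places keeps it to 1.23 m.

4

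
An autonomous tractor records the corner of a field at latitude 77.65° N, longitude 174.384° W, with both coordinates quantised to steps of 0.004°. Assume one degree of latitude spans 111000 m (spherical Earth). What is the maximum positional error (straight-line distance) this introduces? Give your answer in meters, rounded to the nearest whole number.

With a 0.004° grid the true value lies within half a step, ±0.004°/2 = ±0.002°, of the stored one.
Latitude error → 0.002 × 111000 = 222 m along the meridian.
E–W at 77.65°: 0.002° × 111000 × cos 77.65° = 0.002 × 111000 × 0.2139 ≈ 47.482 m.
Worst case both components are at the extreme and orthogonal: √(222² + 47.482²) ≈ 227.021 m.

227 meters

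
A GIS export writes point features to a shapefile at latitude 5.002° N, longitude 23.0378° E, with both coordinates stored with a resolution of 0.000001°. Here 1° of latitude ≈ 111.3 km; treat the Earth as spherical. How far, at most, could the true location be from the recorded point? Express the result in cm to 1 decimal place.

With a 0.000001° grid the true value lies within half a step, ±0.000001°/2 = ±5e-07°, of the stored one.
N–S: 5e-07° × 111300 m/° = 0.05565 m.
East–west component at 5.002°: 5e-07° × 111300 × cos 5.002° ≈ 5e-07 × 110876 ≈ 0.0554381 m.
Worst case both components are at the extreme and orthogonal: √(0.05565² + 0.0554381²) ≈ 0.0785513 m.
That is 0.0785513 m = 7.8551 cm.

7.9 cm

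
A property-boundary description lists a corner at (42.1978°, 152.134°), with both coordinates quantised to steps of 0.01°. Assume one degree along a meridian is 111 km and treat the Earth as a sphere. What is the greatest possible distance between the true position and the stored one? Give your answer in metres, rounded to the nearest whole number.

691 metres

With a 0.01° grid the true value lies within half a step, ±0.01°/2 = ±0.005°, of the stored one.
N–S: 0.005° × 111000 m/° = 555 m.
Longitude error → 0.005 × 111000 × cos 42.1978° = 0.005 × 111000 × 0.7408 ≈ 411.161 m.
Combining orthogonally: (555² + 411.161²)^½ ≈ 690.709 m.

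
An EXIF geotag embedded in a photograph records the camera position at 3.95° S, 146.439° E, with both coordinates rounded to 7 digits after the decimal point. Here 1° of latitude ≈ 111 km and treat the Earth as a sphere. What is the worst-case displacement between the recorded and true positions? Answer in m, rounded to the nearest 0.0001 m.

0.0078 m

Rounding to 7 decimal places leaves each coordinate within ±5e-08° of the true value.
North–south component: 5e-08° × 111000 = 0.00555 m.
East–west component at 3.95°: 5e-08° × 111000 × cos 3.95° ≈ 5e-08 × 110736 ≈ 0.00553682 m.
The two errors are perpendicular, so the maximum displacement is √(0.00555² + 0.00553682²) ≈ 0.00783957 m.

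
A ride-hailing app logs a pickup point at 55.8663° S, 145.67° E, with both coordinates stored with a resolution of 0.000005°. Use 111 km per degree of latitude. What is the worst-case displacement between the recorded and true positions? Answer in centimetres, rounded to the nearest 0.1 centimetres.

31.8 centimetres

With a 0.000005° grid the true value lies within half a step, ±0.000005°/2 = ±2.5e-06°, of the stored one.
North–south component: 2.5e-06° × 111000 = 0.2775 m.
East–west component at 55.8663°: 2.5e-06° × 111000 × cos 55.8663° ≈ 2.5e-06 × 62285 ≈ 0.155712 m.
Worst case both components are at the extreme and orthogonal: √(0.2775² + 0.155712²) ≈ 0.318202 m.
That is 0.318202 m = 31.82 cm.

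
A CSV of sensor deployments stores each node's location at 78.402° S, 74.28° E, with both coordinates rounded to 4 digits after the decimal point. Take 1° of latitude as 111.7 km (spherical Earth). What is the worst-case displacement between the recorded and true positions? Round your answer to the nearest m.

Rounding to 4 decimal places leaves each coordinate within ±5e-05° of the true value.
N–S: 5e-05° × 111700 m/° = 5.585 m.
East–west component at 78.402°: 5e-05° × 111700 × cos 78.402° ≈ 5e-05 × 22456.6 ≈ 1.12283 m.
Worst case both components are at the extreme and orthogonal: √(5.585² + 1.12283²) ≈ 5.69675 m.

6 m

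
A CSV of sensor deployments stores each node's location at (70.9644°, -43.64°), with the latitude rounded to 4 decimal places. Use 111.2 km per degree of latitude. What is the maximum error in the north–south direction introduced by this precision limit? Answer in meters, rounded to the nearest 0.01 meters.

5.56 meters

Rounding to 4 decimal places leaves the latitude within ±5e-05° of the true value.
North–south distance: 5e-05° × 111200 m/° = 5.56 m.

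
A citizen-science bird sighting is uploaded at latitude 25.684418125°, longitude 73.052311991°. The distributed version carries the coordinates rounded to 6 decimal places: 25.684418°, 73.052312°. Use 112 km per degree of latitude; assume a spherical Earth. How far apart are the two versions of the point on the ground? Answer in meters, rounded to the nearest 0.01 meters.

Δlat = 25.684418125 − 25.684418 = +0.000000125°; Δlon = 73.052311991 − 73.052312 = -0.000000009°.
North–south shift: 0.000000125 × 112000 = 0.014 m.
East–west at this latitude: -0.000000009° × 112000 × cos 25.6844° ≈ -0.000000009 × 100934 = -0.000908405 m.
Combined displacement = (0.014² + 0.000908405²)^½ ≈ 0.0140294 m.

0.01 meters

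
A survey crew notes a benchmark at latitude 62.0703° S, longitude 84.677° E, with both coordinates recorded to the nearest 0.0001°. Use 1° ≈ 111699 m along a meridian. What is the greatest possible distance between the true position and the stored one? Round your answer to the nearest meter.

6 meters

Rounding to 4 decimal places leaves each coordinate within ±5e-05° of the true value.
Latitude error → 5e-05 × 111699 = 5.58495 m along the meridian.
East–west component at 62.0703°: 5e-05° × 111699 × cos 62.0703° ≈ 5e-05 × 52318.5 ≈ 2.61592 m.
The two errors are perpendicular, so the maximum displacement is √(5.58495² + 2.61592²) ≈ 6.16723 m.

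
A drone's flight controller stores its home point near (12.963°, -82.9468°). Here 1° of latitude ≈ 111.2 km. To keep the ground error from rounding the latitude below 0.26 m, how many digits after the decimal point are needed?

One degree of latitude covers 111200 m.
N decimal places → at most half a unit in the last place, 0.5 × 10⁻ᴺ° = 111200/2 × 10⁻ᴺ m.
Need 0.5 × 111200 × 10⁻ᴺ ≤ 0.26 → 10⁻ᴺ ≤ 4.676e-06, so N ≥ 5.33.
N = 5 would give 0.556 m (too coarse); N = 6 gives 0.0556 m ≤ 0.26 m.

6 decimal places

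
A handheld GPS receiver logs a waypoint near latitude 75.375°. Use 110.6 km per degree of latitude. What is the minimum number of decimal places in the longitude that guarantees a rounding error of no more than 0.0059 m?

7 decimal places

At 75.375° one degree of longitude covers 110600 × cos 75.375° ≈ 110600 × 0.2525 ≈ 27925.6 m.
N decimal places → at most half a unit in the last place, 0.5 × 10⁻ᴺ° = 27925.6/2 × 10⁻ᴺ m.
Setting 13962.8 × 10⁻ᴺ ≤ 0.0059 gives 10ᴺ ≥ 2.367e+06, i.e. N ≥ 6.37.
At 6 places the error can reach 0.014 m, but 7 places keeps it to 0.0014 m.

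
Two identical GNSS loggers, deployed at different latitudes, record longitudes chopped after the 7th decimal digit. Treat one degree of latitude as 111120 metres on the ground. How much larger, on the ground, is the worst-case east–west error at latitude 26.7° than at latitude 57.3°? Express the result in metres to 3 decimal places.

0.004 metres

Truncating at 7 decimal places can drop up to a full unit in the last place, so the longitude may be off by as much as 1e-07°.
At 26.7°: 1e-07° × 111120 × cos 26.7° = 1e-07 × 111120 × 0.8934 ≈ 0.0099271 m.
At 57.3°: 1e-07° × 111120 × cos 57.3° = 1e-07 × 111120 × 0.5402 ≈ 0.0060032 m.
So the lower-latitude error exceeds the higher by 0.0099271 − 0.0060032 = 0.003924 m.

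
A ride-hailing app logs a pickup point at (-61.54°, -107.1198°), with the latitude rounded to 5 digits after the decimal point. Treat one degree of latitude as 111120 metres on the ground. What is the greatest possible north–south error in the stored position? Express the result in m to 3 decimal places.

0.556 m

Rounding to 5 decimal places leaves the latitude within ±5e-06° of the true value.
North–south distance: 5e-06° × 111120 m/° = 0.5556 m.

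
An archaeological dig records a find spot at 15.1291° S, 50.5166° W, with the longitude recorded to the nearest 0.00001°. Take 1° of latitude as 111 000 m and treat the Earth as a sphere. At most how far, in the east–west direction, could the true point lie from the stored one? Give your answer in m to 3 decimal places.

0.536 m

Rounding to 5 decimal places leaves the longitude within ±5e-06° of the true value.
One degree of longitude at 15.1291° is 111000 × cos 15.1291° ≈ 111000 × 0.9653 = 107153 m.
So at most 5e-06° × 107153 ≈ 0.535764 m east–west.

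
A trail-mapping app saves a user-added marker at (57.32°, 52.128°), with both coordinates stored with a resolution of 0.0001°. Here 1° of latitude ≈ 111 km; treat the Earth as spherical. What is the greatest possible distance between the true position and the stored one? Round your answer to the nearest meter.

With a 0.0001° grid the true value lies within half a step, ±0.0001°/2 = ±5e-05°, of the stored one.
N–S: 5e-05° × 111000 m/° = 5.55 m.
E–W at 57.32°: 5e-05° × 111000 × cos 57.32° = 5e-05 × 111000 × 0.5399 ≈ 2.9967 m.
Worst case both components are at the extreme and orthogonal: √(5.55² + 2.9967²) ≈ 6.30736 m.

6 meters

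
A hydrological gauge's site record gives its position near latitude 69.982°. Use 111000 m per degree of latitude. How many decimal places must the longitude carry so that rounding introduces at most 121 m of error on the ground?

At 69.982° one degree of longitude covers 111000 × cos 69.982° ≈ 111000 × 0.3423 ≈ 37997 m.
With N decimal places the half-ulp bound is 0.5·10⁻ᴺ°, or 0.5·10⁻ᴺ × 37997 m on the ground.
Setting 18998.5 × 10⁻ᴺ ≤ 121 gives 10ᴺ ≥ 157, i.e. N ≥ 2.20.
At 2 places the error can reach 190 m, but 3 places keeps it to 19 m.

3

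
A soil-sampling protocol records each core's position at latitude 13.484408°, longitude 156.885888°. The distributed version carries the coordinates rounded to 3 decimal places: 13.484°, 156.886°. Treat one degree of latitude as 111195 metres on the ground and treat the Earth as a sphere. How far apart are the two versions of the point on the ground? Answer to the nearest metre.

47 metres

Δlat = 13.484408 − 13.484 = +0.000408°; Δlon = 156.885888 − 156.886 = -0.000112°.
North–south shift: 0.000408 × 111195 = 45.3676 m.
East–west at this latitude: -0.000112° × 111195 × cos 13.484° ≈ -0.000112 × 108130 = -12.1106 m.
Hypotenuse of the two orthogonal shifts: √(45.3676² + 12.1106²) = 46.9562 m.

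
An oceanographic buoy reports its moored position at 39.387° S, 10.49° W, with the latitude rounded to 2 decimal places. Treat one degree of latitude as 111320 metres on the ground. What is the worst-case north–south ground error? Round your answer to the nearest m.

Rounding to 2 decimal places leaves the latitude within ±0.005° of the true value.
So the N–S error is at most 0.005 × 111320 = 556.6 m.

557 m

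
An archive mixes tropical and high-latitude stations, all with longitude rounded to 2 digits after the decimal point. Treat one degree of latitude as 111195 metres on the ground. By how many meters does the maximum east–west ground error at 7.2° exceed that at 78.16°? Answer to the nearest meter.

Rounding to 2 decimal places leaves the longitude within ±0.005° of the true value.
Error at 7.2° = 0.005° × 111195 × cos 7.2° ≈ 555.98 × 0.9921 = 551.59 m.
Error at 78.16° = 0.005° × 111195 × cos 78.16° ≈ 555.98 × 0.2052 = 114.07 m.
Difference: 551.59 − 114.07 = 437.52 m.

438 meters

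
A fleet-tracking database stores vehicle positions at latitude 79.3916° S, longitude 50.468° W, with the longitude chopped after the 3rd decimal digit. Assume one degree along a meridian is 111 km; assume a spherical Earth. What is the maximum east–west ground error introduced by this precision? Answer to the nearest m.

Truncating at 3 decimal places can drop up to a full unit in the last place, so the longitude may be off by as much as 0.001°.
Parallels shrink by cos φ, so at 79.3916° a degree of longitude is 111000 × 0.1841 ≈ 20434.6 m.
So at most 0.001° × 20434.6 ≈ 20.4346 m east–west.

20 m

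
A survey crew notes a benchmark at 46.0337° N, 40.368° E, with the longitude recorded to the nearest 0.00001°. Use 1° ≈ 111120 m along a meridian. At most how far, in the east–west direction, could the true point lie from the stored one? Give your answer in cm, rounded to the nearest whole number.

Rounding to 5 decimal places leaves the longitude within ±5e-06° of the true value.
Parallels shrink by cos φ, so at 46.0337° a degree of longitude is 111120 × 0.6942 ≈ 77143.4 m.
East–west error: 5e-06° × 77143.4 m/° ≈ 0.385717 m.
That is 0.385717 m = 38.572 cm.

39 cm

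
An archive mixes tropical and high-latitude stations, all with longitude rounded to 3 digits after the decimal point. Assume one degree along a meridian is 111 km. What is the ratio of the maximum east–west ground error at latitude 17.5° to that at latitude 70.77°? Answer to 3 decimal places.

2.896

Rounding to 3 decimal places leaves the longitude within ±0.0005° of the true value.
At 17.5°: 0.0005° × 111000 × cos 17.5° = 0.0005 × 111000 × 0.9537 ≈ 52.931 m.
Error at 70.77° = 0.0005° × 111000 × cos 70.77° ≈ 55.5 × 0.3294 = 18.28 m.
Ratio: 52.931 / 18.28 = cos 17.5° / cos 70.77° ≈ 2.8957.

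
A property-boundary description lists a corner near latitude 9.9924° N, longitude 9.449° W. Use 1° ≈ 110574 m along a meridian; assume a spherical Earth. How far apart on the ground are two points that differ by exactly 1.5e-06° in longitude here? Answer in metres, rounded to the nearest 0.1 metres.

0.2 metres

One degree of longitude here spans 110574 × cos 9.9924° = 110574 × 0.9848 ≈ 108897 m; 1.5e-06° of that is 0.163345 m.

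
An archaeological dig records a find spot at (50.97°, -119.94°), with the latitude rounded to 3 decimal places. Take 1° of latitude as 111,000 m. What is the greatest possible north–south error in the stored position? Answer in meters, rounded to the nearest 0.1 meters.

Rounding to 3 decimal places leaves the latitude within ±0.0005° of the true value.
So the N–S error is at most 0.0005 × 111000 = 55.5 m.

55.5 meters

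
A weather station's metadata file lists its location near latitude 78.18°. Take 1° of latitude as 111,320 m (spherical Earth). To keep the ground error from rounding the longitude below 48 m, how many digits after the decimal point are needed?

At 78.18° one degree of longitude covers 111320 × cos 78.18° ≈ 111320 × 0.2048 ≈ 22802.5 m.
N decimal places → at most half a unit in the last place, 0.5 × 10⁻ᴺ° = 22802.5/2 × 10⁻ᴺ m.
Setting 11401.3 × 10⁻ᴺ ≤ 48 gives 10ᴺ ≥ 237.5, i.e. N ≥ 2.38.
N = 2 would give 114 m (too coarse); N = 3 gives 11.4 m ≤ 48 m.

3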